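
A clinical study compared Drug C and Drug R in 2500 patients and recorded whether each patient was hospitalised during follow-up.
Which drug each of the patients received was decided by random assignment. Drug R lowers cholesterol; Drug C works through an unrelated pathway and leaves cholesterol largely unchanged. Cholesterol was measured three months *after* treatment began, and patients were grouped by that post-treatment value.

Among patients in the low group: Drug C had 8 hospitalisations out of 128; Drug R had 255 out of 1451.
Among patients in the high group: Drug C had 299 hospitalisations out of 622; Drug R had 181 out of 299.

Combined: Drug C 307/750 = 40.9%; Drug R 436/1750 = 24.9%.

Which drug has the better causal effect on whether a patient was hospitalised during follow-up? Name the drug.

Stratifying would compare drugs among patients the drugs themselves sorted into cholesterol groups — a form of selection on an intermediate. The unconditioned pooled rates give the total causal effect.
Pooled: Drug C 40.9% vs Drug R 24.9%; Drug R is lower overall.

Drug R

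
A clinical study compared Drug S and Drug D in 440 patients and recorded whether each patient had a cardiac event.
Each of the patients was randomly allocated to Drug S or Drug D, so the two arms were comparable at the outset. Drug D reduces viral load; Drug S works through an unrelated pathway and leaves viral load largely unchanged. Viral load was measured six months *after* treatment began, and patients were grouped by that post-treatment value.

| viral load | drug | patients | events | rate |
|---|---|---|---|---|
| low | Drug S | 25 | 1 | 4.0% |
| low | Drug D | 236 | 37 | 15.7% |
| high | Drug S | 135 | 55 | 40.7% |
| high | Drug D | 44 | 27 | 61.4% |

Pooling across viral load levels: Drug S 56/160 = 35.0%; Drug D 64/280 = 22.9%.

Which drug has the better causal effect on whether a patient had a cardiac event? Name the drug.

Drug D

Viral load here is a post-treatment variable shaped by the drug; conditioning on it would introduce bias rather than remove it. The overall comparison is the causal one.
Pooled: Drug S 35.0% vs Drug D 22.9%; Drug D is lower overall.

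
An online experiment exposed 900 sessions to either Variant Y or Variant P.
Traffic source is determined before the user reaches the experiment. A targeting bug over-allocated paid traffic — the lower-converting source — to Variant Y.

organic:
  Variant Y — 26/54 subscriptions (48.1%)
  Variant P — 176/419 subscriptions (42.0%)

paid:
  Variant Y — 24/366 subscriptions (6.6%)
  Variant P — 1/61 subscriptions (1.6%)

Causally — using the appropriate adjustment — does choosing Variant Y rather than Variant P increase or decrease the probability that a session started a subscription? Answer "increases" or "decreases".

The stratified and pooled comparisons disagree (Variant Y wins within each traffic source; Variant P wins overall), so the answer turns on the causal role of traffic source.
Traffic source satisfies the back-door criterion: it is not a descendant of the variant, and it blocks the spurious path from variant to outcome. Adjusting for it (i.e., using the within-traffic source rates) gives the causal effect.
Within each level — organic: 48.1% vs 42.0%; paid: 6.6% vs 1.6% — Variant Y is higher every time.

increases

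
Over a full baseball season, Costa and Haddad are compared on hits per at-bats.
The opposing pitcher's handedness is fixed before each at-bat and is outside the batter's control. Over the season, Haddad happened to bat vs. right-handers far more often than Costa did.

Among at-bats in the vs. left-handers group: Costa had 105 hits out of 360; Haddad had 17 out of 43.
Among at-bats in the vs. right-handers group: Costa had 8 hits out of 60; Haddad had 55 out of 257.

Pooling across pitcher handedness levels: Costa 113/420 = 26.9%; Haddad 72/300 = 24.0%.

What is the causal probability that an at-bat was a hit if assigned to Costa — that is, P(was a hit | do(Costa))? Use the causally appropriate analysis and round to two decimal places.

Within every pitcher handedness level Haddad has the higher rate, yet pooled Costa does — Simpson's reversal.
Pitcher handedness differs across players for reasons unrelated to any effect of the player itself, and it separately predicts the outcome — a classic confounder. We must compare within pitcher handedness levels.
Standardising Costa to the population pitcher handedness mix: 0.560·105/360 + 0.440·8/60 = 0.222.

0.22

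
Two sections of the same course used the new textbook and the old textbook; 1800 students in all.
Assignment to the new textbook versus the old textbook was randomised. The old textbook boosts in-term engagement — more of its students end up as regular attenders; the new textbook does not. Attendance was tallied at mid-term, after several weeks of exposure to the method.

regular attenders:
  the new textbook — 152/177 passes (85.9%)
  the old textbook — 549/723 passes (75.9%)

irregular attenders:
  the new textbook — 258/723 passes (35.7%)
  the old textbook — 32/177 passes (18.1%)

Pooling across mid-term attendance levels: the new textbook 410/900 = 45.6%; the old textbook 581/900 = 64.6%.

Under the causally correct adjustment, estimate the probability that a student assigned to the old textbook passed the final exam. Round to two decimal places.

0.65

Because the teaching method influences mid-term attendance, mid-term attendance is a post-treatment mediator, not a confounder. Stratifying on it would bias the estimate; the causal effect is the crude pooled difference.
So P(outcome | do(the old textbook)) is just the pooled rate for the old textbook: 581/900 = 0.646.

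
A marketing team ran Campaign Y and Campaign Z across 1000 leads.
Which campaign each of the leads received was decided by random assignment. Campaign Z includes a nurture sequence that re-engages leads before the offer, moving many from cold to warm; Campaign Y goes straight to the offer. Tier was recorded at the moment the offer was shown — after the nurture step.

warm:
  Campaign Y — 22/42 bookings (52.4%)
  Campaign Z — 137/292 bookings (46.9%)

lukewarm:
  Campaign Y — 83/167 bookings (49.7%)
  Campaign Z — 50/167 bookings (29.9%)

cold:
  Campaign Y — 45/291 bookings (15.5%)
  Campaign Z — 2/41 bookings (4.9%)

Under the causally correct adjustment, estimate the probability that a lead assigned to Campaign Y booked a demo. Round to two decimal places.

The distribution of engagement tier is itself part of what the campaign does — it is an intermediate outcome. Holding it fixed would remove that part of the effect; the total effect is the pooled difference.
So P(outcome | do(Campaign Y)) is just the pooled rate for Campaign Y: 150/500 = 0.300.

0.30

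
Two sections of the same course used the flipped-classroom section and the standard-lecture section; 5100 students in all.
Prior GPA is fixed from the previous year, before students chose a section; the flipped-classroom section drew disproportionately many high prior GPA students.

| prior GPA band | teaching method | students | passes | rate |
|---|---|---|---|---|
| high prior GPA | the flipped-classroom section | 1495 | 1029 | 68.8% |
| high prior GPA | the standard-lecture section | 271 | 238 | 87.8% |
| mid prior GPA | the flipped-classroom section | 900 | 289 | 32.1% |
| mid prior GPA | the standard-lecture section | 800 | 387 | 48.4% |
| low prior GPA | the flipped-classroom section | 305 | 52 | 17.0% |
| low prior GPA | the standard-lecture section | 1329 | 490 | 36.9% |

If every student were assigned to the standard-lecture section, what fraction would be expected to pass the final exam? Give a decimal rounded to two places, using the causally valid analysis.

Prior GPA band is set before the teaching method has any effect — it is not caused by the teaching method — and it independently drives the outcome. That makes it a confounder, so the causal comparison is within prior GPA band levels.
Standardising the standard-lecture section to the population prior GPA band mix: 0.346·238/271 + 0.333·387/800 + 0.320·490/1329 = 0.583.

0.58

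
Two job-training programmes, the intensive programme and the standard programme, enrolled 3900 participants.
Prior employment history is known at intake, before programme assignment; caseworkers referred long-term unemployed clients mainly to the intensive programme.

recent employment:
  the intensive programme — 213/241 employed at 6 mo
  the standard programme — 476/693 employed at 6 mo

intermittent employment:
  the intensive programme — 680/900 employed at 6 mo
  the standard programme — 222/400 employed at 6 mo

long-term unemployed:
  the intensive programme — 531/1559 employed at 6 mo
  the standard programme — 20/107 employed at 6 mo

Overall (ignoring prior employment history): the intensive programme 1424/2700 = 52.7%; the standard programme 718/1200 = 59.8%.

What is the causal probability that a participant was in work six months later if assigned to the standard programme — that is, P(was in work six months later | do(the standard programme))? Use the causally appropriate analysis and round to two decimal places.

Prior employment history is set before the programme has any effect — it is not caused by the programme — and it independently drives the outcome. That makes it a confounder, so the causal comparison is within prior employment history levels.
Standardising the standard programme to the population prior employment history mix: 0.239·476/693 + 0.333·222/400 + 0.427·20/107 = 0.429.

0.43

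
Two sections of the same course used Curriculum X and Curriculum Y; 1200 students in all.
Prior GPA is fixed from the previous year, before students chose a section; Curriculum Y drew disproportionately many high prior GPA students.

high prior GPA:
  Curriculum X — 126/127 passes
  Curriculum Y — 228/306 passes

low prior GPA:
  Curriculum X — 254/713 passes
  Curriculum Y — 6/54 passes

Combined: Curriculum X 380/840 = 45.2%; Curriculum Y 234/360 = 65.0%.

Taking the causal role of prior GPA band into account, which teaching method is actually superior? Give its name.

Here prior GPA band is a common cause — it drives both which teaching method a case falls under and the outcome. The crude comparison mixes populations; the stratum-specific rates are the causally relevant ones.
Within each level — high prior GPA: 99.2% vs 74.5%; low prior GPA: 35.6% vs 11.1% — Curriculum X is higher every time.

Curriculum X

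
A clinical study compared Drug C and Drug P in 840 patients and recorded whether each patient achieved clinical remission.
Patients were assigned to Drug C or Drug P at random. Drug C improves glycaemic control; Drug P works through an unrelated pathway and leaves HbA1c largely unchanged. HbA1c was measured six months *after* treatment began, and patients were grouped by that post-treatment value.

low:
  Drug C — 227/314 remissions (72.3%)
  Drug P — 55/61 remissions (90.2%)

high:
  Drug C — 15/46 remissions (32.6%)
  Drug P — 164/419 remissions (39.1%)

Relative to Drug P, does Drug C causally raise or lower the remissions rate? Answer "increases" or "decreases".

increases

Drug P is higher inside every HbA1c stratum but Drug C is higher in aggregate. Whether to stratify depends on how HbA1c relates to the drug.
The distribution of HbA1c is itself part of what the drug does — it is an intermediate outcome. Holding it fixed would remove that part of the effect; the total effect is the pooled difference.
Pooled: Drug C 67.2% vs Drug P 45.6%; Drug C is higher overall.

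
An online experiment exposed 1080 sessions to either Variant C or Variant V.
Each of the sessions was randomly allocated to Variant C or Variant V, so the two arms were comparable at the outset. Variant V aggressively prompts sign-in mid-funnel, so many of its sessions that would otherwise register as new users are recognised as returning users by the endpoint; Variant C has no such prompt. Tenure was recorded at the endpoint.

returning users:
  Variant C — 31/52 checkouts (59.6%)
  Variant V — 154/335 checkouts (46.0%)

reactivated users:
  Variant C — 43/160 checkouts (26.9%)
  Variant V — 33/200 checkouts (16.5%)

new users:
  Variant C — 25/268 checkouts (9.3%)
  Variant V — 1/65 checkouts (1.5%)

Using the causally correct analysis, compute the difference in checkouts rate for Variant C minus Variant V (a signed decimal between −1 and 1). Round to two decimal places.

The distribution of user tenure is itself part of what the variant does — it is an intermediate outcome. Holding it fixed would remove that part of the effect; the total effect is the pooled difference.
The causal difference is the pooled difference: 0.206 − 0.313 = -0.107.

-0.11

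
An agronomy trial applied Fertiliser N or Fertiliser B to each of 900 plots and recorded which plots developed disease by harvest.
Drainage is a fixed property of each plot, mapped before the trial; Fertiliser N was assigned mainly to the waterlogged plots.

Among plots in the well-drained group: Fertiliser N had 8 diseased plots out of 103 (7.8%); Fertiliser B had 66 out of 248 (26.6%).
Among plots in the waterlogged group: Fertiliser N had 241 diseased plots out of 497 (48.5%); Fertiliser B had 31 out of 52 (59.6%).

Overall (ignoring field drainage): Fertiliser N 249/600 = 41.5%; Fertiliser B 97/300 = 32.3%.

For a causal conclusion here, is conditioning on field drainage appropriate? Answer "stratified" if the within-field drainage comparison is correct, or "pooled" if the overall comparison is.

Nothing the fertiliser does changes field drainage; the imbalance is an allocation artefact. With field drainage also predicting the outcome, the pooled figure is confounded, and the within-stratum comparison is the causal one.
Within each level — well-drained: 7.8% vs 26.6%; waterlogged: 48.5% vs 59.6% — Fertiliser N is lower every time.

stratified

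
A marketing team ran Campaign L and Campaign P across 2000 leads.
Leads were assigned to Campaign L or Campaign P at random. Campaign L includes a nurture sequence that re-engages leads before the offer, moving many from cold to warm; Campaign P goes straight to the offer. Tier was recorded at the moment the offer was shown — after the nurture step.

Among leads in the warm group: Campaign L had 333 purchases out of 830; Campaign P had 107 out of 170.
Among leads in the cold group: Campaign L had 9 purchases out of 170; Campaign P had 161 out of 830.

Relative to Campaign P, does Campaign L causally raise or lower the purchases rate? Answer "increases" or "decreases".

increases

Stratifying would compare campaigns among leads the campaigns themselves sorted into engagement tier groups — a form of selection on an intermediate. The unconditioned pooled rates give the total causal effect.
Pooled: Campaign L 34.2% vs Campaign P 26.8%; Campaign L is higher overall.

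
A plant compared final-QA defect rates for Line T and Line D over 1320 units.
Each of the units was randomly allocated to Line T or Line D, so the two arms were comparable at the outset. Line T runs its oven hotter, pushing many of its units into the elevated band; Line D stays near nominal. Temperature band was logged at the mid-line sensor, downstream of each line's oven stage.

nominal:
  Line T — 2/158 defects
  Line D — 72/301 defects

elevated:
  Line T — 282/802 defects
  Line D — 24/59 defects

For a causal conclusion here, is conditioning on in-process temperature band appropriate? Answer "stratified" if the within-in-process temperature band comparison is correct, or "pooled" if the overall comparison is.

The stratified and pooled comparisons disagree (Line T wins within each in-process temperature band; Line D wins overall), so the answer turns on the causal role of in-process temperature band.
Because the line influences in-process temperature band, in-process temperature band is a post-treatment mediator, not a confounder. Stratifying on it would bias the estimate; the causal effect is the crude pooled difference.
Pooled: Line T 29.6% vs Line D 26.7%; Line D is lower overall.

pooled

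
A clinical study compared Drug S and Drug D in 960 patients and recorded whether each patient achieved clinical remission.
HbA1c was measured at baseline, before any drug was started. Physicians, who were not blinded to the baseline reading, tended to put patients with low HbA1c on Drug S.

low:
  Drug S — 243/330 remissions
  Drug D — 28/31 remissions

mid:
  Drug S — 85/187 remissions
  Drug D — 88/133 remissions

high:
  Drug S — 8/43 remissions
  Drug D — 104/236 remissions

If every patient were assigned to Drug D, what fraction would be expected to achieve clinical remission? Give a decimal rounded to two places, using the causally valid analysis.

Nothing the drug does changes HbA1c; the imbalance is an allocation artefact. With HbA1c also predicting the outcome, the pooled figure is confounded, and the within-stratum comparison is the causal one.
Standardising Drug D to the population HbA1c mix: 0.376·28/31 + 0.333·88/133 + 0.291·104/236 = 0.688.

0.69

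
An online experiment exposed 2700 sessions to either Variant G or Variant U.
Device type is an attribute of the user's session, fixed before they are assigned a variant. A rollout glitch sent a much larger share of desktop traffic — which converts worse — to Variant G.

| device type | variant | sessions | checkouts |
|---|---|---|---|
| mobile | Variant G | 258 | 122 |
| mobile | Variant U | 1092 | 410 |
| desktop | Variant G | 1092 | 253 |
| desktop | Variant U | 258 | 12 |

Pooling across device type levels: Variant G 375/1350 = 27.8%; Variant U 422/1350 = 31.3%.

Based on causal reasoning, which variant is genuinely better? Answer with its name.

The stratified and pooled comparisons disagree (Variant G wins within each device type; Variant U wins overall), so the answer turns on the causal role of device type.
Here device type is a common cause — it drives both which variant a case falls under and the outcome. The crude comparison mixes populations; the stratum-specific rates are the causally relevant ones.
Within each level — mobile: 47.3% vs 37.5%; desktop: 23.2% vs 4.7% — Variant G is higher every time.

Variant G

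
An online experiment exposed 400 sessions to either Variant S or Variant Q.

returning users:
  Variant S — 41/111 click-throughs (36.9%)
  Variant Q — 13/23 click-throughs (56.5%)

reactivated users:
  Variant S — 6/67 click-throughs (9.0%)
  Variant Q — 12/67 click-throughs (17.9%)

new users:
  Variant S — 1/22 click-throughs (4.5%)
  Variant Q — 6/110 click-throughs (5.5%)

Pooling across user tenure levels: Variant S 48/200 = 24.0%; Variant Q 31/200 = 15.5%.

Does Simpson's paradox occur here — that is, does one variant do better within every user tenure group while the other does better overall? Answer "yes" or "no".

Within each user tenure level (returning users 36.9% vs 56.5%; reactivated users 9.0% vs 17.9%; new users 4.5% vs 5.5%), Variant Q has the higher rate every time. Pooled: 24.0% vs 15.5% — Variant S has the higher rate overall. The two comparisons disagree.

yes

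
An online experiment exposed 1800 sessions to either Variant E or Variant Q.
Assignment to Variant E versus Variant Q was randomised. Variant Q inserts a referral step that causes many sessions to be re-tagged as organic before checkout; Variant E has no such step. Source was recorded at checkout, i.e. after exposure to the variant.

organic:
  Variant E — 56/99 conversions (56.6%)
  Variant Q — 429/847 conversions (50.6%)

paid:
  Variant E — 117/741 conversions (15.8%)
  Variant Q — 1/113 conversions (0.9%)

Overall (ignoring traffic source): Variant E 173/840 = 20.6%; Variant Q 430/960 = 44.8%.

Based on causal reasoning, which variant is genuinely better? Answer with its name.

The traffic source-specific comparison favours Variant E throughout, but the pooled figures favour Variant Q. The question is whether to condition on traffic source.
Traffic source is downstream of the variant. One should not condition on a consequence of treatment, so the overall rates are the right comparison.
Pooled: Variant E 20.6% vs Variant Q 44.8%; Variant Q is higher overall.

Variant Q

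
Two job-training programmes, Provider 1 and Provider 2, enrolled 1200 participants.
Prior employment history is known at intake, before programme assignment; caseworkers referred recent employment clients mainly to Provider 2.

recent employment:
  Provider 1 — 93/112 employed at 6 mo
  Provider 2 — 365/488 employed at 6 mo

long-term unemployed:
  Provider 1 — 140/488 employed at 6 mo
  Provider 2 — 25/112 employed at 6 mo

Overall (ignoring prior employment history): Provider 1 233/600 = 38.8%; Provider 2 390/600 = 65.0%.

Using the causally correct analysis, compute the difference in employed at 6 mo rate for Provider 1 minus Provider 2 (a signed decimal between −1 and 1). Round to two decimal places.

Prior employment history differs across programmes for reasons unrelated to any effect of the programme itself, and it separately predicts the outcome — a classic confounder. We must compare within prior employment history levels.
Adjusting over the population distribution of prior employment history: 0.500·(0.830−0.748) + 0.500·(0.287−0.223) = +0.073.

+0.07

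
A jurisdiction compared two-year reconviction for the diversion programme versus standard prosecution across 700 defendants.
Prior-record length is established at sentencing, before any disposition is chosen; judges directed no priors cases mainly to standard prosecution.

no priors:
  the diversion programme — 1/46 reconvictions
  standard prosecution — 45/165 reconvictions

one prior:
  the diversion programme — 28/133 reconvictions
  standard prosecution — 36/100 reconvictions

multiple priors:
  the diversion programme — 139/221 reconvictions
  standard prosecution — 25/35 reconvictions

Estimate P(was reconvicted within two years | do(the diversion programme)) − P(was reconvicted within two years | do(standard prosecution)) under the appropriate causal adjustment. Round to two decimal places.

the diversion programme is lower inside every prior-record length stratum but standard prosecution is lower in aggregate. Whether to stratify depends on how prior-record length relates to the disposition.
Prior-record length differs across dispositions for reasons unrelated to any effect of the disposition itself, and it separately predicts the outcome — a classic confounder. We must compare within prior-record length levels.
Adjusting over the population distribution of prior-record length: 0.301·(0.022−0.273) + 0.333·(0.211−0.360) + 0.366·(0.629−0.714) = -0.157.

-0.16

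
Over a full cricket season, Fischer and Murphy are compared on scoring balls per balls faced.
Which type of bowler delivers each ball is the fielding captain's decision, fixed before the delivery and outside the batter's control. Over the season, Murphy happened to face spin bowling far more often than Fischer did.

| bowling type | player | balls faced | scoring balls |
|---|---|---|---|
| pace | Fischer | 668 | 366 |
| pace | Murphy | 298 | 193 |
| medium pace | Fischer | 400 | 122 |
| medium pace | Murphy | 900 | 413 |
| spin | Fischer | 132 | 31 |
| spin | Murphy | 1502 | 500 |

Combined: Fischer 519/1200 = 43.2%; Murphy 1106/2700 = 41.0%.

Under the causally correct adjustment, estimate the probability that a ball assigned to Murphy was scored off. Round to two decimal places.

The stratified and pooled comparisons disagree (Murphy wins within each bowling type; Fischer wins overall), so the answer turns on the causal role of bowling type.
The imbalance in bowling type arose from how balls faced were allocated, not from anything the player did; and bowling type independently affects the outcome. The pooled gap is confounded — condition on bowling type.
Standardising Murphy to the population bowling type mix: 0.248·193/298 + 0.333·413/900 + 0.419·500/1502 = 0.453.

0.45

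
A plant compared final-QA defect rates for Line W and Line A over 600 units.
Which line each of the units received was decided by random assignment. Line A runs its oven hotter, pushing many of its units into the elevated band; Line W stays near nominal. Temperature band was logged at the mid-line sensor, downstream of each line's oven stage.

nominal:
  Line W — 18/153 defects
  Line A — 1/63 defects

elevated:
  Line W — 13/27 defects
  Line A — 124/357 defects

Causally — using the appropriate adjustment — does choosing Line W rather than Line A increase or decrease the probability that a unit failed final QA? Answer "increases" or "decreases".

decreases

Within every in-process temperature band level Line A has the lower rate, yet pooled Line W does — Simpson's reversal.
Because the line influences in-process temperature band, in-process temperature band is a post-treatment mediator, not a confounder. Stratifying on it would bias the estimate; the causal effect is the crude pooled difference.
Pooled: Line W 17.2% vs Line A 29.8%; Line W is lower overall.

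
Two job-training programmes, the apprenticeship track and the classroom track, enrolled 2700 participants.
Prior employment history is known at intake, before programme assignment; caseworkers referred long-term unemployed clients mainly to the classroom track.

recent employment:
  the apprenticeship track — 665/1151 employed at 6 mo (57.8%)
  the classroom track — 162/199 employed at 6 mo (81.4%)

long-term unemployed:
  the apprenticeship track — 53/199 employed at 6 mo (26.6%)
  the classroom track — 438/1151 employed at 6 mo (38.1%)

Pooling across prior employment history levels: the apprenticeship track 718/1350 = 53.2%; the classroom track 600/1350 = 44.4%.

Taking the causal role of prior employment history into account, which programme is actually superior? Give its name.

the classroom track

Prior employment history satisfies the back-door criterion: it is not a descendant of the programme, and it blocks the spurious path from programme to outcome. Adjusting for it (i.e., using the within-prior employment history rates) gives the causal effect.
Within each level — recent employment: 57.8% vs 81.4%; long-term unemployed: 26.6% vs 38.1% — the classroom track is higher every time.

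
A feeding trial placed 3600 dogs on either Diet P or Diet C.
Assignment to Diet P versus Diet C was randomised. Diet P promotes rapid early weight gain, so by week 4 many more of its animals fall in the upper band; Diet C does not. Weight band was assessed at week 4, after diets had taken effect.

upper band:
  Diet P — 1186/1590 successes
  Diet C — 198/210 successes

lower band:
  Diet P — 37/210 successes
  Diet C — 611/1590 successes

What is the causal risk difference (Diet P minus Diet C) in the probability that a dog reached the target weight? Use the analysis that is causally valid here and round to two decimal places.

+0.23

The distribution of week-4 weight band is itself part of what the diet does — it is an intermediate outcome. Holding it fixed would remove that part of the effect; the total effect is the pooled difference.
The causal difference is the pooled difference: 0.679 − 0.449 = +0.230.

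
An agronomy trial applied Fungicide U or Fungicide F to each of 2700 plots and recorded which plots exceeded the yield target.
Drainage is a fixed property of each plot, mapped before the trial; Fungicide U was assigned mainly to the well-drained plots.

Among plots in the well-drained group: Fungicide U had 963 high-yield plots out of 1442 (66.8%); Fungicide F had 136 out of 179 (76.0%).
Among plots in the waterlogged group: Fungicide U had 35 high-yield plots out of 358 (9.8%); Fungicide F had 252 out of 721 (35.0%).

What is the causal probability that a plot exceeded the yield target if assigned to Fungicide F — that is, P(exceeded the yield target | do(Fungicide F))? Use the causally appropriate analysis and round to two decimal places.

The imbalance in field drainage arose from how plots were allocated, not from anything the fungicide did; and field drainage independently affects the outcome. The pooled gap is confounded — condition on field drainage.
Standardising Fungicide F to the population field drainage mix: 0.600·136/179 + 0.400·252/721 = 0.596.

0.60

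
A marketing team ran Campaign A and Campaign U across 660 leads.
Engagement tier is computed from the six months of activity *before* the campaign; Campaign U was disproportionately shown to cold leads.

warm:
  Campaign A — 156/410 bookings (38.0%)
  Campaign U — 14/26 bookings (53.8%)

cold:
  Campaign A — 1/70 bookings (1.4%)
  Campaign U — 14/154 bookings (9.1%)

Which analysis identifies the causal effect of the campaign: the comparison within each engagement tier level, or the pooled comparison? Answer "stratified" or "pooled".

Campaign U is higher inside every engagement tier stratum but Campaign A is higher in aggregate. Whether to stratify depends on how engagement tier relates to the campaign.
Engagement tier differs across campaigns for reasons unrelated to any effect of the campaign itself, and it separately predicts the outcome — a classic confounder. We must compare within engagement tier levels.
Within each level — warm: 38.0% vs 53.8%; cold: 1.4% vs 9.1% — Campaign U is higher every time.

stratified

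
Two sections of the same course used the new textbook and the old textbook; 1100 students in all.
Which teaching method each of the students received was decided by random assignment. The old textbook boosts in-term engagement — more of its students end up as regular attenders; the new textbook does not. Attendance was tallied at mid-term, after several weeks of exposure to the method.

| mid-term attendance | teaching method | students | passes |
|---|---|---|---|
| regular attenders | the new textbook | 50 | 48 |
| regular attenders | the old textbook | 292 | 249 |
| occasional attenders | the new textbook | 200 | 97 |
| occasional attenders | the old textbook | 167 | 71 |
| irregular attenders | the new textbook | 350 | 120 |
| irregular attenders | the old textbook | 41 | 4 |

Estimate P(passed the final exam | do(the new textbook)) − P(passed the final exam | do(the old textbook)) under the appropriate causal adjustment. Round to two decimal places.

Within every mid-term attendance level the new textbook has the higher rate, yet pooled the old textbook does — Simpson's reversal.
Mid-term attendance is downstream of the teaching method. One should not condition on a consequence of treatment, so the overall rates are the right comparison.
The causal difference is the pooled difference: 0.442 − 0.648 = -0.206.

-0.21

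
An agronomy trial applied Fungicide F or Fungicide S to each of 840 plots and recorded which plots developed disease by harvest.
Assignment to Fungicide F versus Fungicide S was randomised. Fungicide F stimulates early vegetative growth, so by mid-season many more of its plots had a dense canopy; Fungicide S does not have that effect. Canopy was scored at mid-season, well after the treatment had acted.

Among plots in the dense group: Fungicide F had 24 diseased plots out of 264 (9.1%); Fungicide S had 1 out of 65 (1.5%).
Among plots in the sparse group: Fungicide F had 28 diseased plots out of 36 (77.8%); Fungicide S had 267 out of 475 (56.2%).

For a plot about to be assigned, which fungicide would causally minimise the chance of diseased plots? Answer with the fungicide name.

The mid-season canopy-specific comparison favours Fungicide S throughout, but the pooled figures favour Fungicide F. The question is whether to condition on mid-season canopy.
Because the fungicide influences mid-season canopy, mid-season canopy is a post-treatment mediator, not a confounder. Stratifying on it would bias the estimate; the causal effect is the crude pooled difference.
Pooled: Fungicide F 17.3% vs Fungicide S 49.6%; Fungicide F is lower overall.

Fungicide F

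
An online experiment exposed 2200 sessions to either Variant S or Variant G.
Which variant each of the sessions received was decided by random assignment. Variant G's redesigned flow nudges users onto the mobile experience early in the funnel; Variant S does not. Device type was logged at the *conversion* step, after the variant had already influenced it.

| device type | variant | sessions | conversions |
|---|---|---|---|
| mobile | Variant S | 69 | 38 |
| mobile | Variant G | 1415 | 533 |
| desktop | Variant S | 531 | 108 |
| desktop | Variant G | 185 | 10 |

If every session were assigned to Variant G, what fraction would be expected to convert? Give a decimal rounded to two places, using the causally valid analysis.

0.34

Variant S is higher inside every device type stratum but Variant G is higher in aggregate. Whether to stratify depends on how device type relates to the variant.
Device type lies on the pathway variant → device type → outcome, so adjusting for it blocks the indirect effect. For the total causal effect of variant, use the unadjusted pooled rates.
So P(outcome | do(Variant G)) is just the pooled rate for Variant G: 543/1600 = 0.339.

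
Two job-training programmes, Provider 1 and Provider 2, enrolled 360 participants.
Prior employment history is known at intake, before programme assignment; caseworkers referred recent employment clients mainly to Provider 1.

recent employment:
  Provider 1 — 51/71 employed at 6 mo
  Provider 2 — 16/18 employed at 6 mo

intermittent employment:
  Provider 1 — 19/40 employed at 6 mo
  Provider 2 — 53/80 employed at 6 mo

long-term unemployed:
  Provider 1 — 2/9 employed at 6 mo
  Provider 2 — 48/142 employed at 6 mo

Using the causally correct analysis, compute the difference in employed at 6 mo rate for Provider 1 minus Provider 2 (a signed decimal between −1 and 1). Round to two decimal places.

Prior employment history is set before the programme has any effect — it is not caused by the programme — and it independently drives the outcome. That makes it a confounder, so the causal comparison is within prior employment history levels.
Adjusting over the population distribution of prior employment history: 0.247·(0.718−0.889) + 0.333·(0.475−0.662) + 0.419·(0.222−0.338) = -0.153.

-0.15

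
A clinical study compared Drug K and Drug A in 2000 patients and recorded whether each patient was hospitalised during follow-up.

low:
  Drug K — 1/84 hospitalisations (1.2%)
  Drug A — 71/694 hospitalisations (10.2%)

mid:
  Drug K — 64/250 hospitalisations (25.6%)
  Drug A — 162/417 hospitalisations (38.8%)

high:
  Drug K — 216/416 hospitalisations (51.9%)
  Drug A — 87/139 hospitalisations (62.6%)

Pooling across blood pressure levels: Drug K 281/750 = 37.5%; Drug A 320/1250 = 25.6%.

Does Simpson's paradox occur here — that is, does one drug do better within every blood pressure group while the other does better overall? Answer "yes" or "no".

Within each blood pressure level (low 1.2% vs 10.2%; mid 25.6% vs 38.8%; high 51.9% vs 62.6%), Drug K has the lower rate every time. Pooled: 37.5% vs 25.6% — Drug A has the lower rate overall. The two comparisons disagree.

yes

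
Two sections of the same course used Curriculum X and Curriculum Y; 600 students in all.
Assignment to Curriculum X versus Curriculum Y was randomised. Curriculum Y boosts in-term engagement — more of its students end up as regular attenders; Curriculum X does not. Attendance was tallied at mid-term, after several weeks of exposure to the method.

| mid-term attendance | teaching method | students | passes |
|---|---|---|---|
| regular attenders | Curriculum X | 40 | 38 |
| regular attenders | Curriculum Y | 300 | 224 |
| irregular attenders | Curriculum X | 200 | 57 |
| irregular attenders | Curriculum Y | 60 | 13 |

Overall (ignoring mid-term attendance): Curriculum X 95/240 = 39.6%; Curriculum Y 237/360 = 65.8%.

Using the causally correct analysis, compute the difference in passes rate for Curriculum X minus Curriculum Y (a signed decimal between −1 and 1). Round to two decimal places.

The stratified and pooled comparisons disagree (Curriculum X wins within each mid-term attendance; Curriculum Y wins overall), so the answer turns on the causal role of mid-term attendance.
Mid-term attendance lies on the pathway teaching method → mid-term attendance → outcome, so adjusting for it blocks the indirect effect. For the total causal effect of teaching method, use the unadjusted pooled rates.
The causal difference is the pooled difference: 0.396 − 0.658 = -0.263.

-0.26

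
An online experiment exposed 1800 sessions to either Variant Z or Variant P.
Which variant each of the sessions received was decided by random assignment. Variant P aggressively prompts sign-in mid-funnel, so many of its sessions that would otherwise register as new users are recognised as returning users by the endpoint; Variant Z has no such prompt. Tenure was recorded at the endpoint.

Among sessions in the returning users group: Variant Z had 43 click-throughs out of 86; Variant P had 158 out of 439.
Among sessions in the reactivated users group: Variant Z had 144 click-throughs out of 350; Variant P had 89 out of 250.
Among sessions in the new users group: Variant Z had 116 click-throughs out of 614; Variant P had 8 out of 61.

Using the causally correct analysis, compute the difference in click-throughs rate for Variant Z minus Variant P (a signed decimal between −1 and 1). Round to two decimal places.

-0.05

Variant Z is higher inside every user tenure stratum but Variant P is higher in aggregate. Whether to stratify depends on how user tenure relates to the variant.
User tenure here is a post-treatment variable shaped by the variant; conditioning on it would introduce bias rather than remove it. The overall comparison is the causal one.
The causal difference is the pooled difference: 0.289 − 0.340 = -0.051.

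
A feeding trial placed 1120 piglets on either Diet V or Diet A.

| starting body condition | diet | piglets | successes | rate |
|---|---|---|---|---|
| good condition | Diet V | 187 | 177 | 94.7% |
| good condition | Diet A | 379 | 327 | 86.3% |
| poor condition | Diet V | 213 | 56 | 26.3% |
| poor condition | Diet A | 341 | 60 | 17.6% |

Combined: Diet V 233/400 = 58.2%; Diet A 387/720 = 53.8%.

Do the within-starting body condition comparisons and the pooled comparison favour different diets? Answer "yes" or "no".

no

Within each starting body condition level (good condition 94.7% vs 86.3%; poor condition 26.3% vs 17.6%), Diet V has the higher rate every time. Pooled: 58.2% vs 53.8% — Diet V has the higher rate overall. They agree.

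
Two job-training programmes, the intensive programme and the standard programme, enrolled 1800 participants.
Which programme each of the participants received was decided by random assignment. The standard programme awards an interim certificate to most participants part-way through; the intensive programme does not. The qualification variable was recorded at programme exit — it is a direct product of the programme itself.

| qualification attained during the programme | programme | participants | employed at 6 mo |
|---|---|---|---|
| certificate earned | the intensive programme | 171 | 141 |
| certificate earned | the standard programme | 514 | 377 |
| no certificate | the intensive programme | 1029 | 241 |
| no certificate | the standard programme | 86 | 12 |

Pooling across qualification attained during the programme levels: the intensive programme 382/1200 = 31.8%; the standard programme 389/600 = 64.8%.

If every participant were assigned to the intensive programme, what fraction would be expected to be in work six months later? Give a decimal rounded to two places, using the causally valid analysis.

0.32

Qualification attained during the programme here is a post-treatment variable shaped by the programme; conditioning on it would introduce bias rather than remove it. The overall comparison is the causal one.
So P(outcome | do(the intensive programme)) is just the pooled rate for the intensive programme: 382/1200 = 0.318.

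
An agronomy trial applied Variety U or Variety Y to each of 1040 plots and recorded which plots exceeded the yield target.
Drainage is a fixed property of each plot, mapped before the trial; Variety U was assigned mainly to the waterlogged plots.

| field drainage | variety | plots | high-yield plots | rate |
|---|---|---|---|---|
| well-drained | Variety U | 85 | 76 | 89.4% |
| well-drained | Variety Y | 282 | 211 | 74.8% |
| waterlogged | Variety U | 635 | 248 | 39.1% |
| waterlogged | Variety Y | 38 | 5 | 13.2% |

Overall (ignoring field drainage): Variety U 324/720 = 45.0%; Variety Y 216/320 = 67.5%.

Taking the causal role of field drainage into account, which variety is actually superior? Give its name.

Variety U

Field drainage is set before the variety has any effect — it is not caused by the variety — and it independently drives the outcome. That makes it a confounder, so the causal comparison is within field drainage levels.
Within each level — well-drained: 89.4% vs 74.8%; waterlogged: 39.1% vs 13.2% — Variety U is higher every time.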